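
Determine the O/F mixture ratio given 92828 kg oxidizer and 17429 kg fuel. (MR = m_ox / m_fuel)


MR = 92828 / 17429 = 5.33

5.33


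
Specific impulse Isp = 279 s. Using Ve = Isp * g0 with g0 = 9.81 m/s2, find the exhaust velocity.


Ve = Isp * g0 = 279 * 9.81 = 2737.0 m/s

2737.0 m/s


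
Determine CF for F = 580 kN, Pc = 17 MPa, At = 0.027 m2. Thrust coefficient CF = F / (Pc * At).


CF = 580000 / (17e6 * 0.027) = 1.26

1.26


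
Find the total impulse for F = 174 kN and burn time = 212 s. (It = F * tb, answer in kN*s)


It = 174 * 212 = 36888 kN*s

36888 kN*s


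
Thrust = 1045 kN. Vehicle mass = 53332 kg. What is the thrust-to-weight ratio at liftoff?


TWR = 1045000 / (53332 * 9.81) = 2.0

2.0


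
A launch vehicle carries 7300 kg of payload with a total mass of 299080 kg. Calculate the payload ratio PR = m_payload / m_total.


PR = 7300 / 299080 = 0.0244

0.0244


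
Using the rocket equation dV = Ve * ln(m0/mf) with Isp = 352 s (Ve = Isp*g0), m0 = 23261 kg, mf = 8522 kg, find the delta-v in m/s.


Ve = 352 * 9.81 = 3453.12 m/s
dV = 3453.12 * ln(23261/8522) = 3467 m/s

3467 m/s


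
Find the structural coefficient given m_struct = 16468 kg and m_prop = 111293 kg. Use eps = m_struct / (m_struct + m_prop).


eps = 16468 / (16468 + 111293) = 0.1289

0.1289


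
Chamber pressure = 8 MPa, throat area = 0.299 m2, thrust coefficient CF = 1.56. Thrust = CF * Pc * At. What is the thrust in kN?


F = 1.56 * 8e6 * 0.299 = 3.7315e+06 N = 3731.5 kN

3731.5 kN


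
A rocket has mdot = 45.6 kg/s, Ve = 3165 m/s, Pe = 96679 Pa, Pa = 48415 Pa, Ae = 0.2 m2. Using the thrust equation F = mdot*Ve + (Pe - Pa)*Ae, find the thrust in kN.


F = 45.6 * 3165 + (96679 - 48415) * 0.2 = 153977.0 N = 154.0 kN

154.0 kN


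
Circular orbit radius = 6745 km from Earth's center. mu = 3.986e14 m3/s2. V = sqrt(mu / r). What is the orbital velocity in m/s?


V = sqrt(3.986e14 / 6745000) = 7687 m/s

7687 m/s


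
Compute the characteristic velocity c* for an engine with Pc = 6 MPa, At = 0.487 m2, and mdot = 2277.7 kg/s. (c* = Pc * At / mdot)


c* = 6e6 * 0.487 / 2277.7 = 1283 m/s

1283 m/s


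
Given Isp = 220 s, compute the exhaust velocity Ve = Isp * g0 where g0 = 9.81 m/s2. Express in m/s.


Ve = Isp * g0 = 220 * 9.81 = 2158.2 m/s

2158.2 m/s


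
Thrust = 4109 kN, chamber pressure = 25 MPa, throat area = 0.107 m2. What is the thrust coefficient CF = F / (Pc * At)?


CF = 4109000 / (25e6 * 0.107) = 1.54

1.54


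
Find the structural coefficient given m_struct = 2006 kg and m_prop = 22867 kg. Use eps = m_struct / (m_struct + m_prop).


eps = 2006 / (2006 + 22867) = 0.0806

0.0806


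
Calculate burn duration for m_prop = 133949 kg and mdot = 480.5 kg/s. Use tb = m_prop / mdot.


tb = 133949 / 480.5 = 278.8 s

278.8 s


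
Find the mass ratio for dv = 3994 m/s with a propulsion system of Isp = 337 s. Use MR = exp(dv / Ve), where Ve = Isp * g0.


Ve = 337 * 9.81 = 3305.97 m/s
MR = exp(3994 / 3305.97) = 3.347

3.347


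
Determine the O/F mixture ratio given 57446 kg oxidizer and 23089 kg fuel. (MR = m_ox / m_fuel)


MR = 57446 / 23089 = 2.49

2.49


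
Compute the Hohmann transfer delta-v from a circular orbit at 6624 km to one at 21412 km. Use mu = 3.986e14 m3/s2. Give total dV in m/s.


V1 = sqrt(mu/r1) = 7757.26 m/s
dV1 = V1*(sqrt(2*r2/(r1+r2)) - 1) = 1829.99 m/s
V2 = sqrt(mu/r2) = 4314.59 m/s
dV2 = V2*(1 - sqrt(2*r1/(r1+r2))) = 1348.69 m/s
Total dV = 3179 m/s

3179 m/s


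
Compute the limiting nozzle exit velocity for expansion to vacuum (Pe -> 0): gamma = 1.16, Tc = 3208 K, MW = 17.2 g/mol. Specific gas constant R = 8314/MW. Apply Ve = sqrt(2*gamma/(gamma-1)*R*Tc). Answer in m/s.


R = 8314 / 17.2 = 483.37 J/(kg.K)
Ve = sqrt(2 * 1.16 / (1.16 - 1) * 483.37 * 3208) = 4742 m/s

4742 m/s


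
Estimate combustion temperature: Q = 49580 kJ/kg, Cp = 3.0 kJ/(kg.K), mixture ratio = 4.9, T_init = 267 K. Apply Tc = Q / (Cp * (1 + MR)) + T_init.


Tc = 49580 / (3.0 * (1 + 4.9)) + 267 = 3068 K

3068 K


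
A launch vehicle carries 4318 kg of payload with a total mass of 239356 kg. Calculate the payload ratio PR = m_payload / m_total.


PR = 4318 / 239356 = 0.018

0.018


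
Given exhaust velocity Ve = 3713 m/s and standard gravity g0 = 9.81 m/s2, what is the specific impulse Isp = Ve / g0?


Isp = Ve / g0 = 3713 / 9.81 = 378.5 s

378.5 s


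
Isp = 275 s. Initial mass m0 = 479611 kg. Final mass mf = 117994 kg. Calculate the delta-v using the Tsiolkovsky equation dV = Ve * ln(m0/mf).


Ve = 275 * 9.81 = 2697.75 m/s
dV = 2697.75 * ln(479611/117994) = 3783 m/s

3783 m/s


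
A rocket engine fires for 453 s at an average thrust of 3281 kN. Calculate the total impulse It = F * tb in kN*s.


It = 3281 * 453 = 1486293 kN*s

1486293 kN*s


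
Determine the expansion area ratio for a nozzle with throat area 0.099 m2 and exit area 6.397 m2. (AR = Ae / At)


AR = 6.397 / 0.099 = 64.6

64.6


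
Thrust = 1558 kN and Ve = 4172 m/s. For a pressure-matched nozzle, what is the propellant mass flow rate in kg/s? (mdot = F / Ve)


mdot = F / Ve = 1558000 / 4172 = 373.4 kg/s

373.4 kg/s


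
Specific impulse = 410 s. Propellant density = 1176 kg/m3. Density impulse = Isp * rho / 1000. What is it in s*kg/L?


rho*Isp = 410 * 1176 / 1000 = 482 s*kg/L

482 s*kg/L


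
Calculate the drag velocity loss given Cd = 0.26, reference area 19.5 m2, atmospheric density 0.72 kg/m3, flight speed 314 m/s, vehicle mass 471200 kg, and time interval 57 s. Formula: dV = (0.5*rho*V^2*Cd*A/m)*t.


D = 0.5 * 0.72 * 314^2 * 0.26 * 19.5 = 179957.42 N
a = 179957.42 / 471200 = 0.3819 m/s2
dV = 0.3819 * 57 = 21.8 m/s

21.8 m/s


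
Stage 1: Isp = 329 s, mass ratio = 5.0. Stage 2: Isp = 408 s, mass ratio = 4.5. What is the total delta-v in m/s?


dV1 = 329 * 9.81 * ln(5.0) = 5194.4 m/s
dV2 = 408 * 9.81 * ln(4.5) = 6020.0 m/s
Total dV = 5194.4 + 6020.0 = 11214.4 m/s ~ 11214 m/s

11214 m/s


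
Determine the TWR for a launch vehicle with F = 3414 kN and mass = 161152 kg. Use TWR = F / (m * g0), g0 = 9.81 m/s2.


TWR = 3414000 / (161152 * 9.81) = 2.16

2.16


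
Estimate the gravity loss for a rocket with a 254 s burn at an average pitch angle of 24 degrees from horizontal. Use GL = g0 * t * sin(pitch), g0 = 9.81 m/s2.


GL = 9.81 * 254 * sin(24 deg) = 1013 m/s

1013 m/s


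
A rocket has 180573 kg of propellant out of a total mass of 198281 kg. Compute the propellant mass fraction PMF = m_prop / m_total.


PMF = 180573 / 198281 = 0.911

0.911


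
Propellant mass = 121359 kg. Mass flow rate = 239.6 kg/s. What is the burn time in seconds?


tb = 121359 / 239.6 = 506.5 s

506.5 s


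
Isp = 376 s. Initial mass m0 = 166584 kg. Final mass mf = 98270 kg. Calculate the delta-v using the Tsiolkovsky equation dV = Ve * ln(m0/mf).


Ve = 376 * 9.81 = 3688.56 m/s
dV = 3688.56 * ln(166584/98270) = 1947 m/s

1947 m/s


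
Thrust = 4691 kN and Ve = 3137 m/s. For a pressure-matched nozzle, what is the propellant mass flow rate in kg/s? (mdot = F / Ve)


mdot = F / Ve = 4691000 / 3137 = 1495.4 kg/s

1495.4 kg/s


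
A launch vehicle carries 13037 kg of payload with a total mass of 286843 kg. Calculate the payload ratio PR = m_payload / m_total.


PR = 13037 / 286843 = 0.0454

0.0454


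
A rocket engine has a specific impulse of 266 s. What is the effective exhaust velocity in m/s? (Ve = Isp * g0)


Ve = Isp * g0 = 266 * 9.81 = 2609.5 m/s

2609.5 m/s


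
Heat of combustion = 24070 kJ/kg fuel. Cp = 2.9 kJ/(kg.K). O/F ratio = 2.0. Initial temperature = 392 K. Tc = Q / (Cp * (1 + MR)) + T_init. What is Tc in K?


Tc = 24070 / (2.9 * (1 + 2.0)) + 392 = 3159 K

3159 K


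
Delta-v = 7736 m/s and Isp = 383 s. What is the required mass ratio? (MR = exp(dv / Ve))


Ve = 383 * 9.81 = 3757.23 m/s
MR = exp(7736 / 3757.23) = 7.838

7.838


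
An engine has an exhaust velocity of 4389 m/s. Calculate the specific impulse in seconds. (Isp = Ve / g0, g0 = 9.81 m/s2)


Isp = Ve / g0 = 4389 / 9.81 = 447.4 s

447.4 s


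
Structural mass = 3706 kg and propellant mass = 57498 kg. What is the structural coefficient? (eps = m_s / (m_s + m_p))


eps = 3706 / (3706 + 57498) = 0.0606

0.0606


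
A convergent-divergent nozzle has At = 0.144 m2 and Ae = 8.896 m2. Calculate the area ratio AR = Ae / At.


AR = 8.896 / 0.144 = 61.8

61.8


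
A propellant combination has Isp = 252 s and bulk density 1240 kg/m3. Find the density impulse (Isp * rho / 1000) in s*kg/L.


rho*Isp = 252 * 1240 / 1000 = 312 s*kg/L

312 s*kg/L


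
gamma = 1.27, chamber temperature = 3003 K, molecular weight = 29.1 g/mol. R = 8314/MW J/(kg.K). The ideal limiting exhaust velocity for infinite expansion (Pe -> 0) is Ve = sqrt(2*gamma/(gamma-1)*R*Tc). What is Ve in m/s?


R = 8314 / 29.1 = 285.7 J/(kg.K)
Ve = sqrt(2 * 1.27 / (1.27 - 1) * 285.7 * 3003) = 2841 m/s

2841 m/s


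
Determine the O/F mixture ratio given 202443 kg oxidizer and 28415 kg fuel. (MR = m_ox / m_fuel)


MR = 202443 / 28415 = 7.12

7.12


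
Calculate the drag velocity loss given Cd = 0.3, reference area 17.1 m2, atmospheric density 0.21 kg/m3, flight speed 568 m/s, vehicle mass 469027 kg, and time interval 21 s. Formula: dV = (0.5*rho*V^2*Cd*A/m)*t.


D = 0.5 * 0.21 * 568^2 * 0.3 * 17.1 = 173781.42 N
a = 173781.42 / 469027 = 0.3705 m/s2
dV = 0.3705 * 21 = 7.8 m/s

7.8 m/s


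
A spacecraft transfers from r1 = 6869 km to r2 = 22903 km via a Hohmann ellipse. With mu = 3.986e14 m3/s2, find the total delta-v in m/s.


V1 = sqrt(mu/r1) = 7617.67 m/s
dV1 = V1*(sqrt(2*r2/(r1+r2)) - 1) = 1831.19 m/s
V2 = sqrt(mu/r2) = 4171.79 m/s
dV2 = V2*(1 - sqrt(2*r1/(r1+r2))) = 1337.92 m/s
Total dV = 3169 m/s

3169 m/s


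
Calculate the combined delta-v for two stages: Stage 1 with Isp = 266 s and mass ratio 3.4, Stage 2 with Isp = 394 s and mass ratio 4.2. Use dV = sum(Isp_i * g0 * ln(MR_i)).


dV1 = 266 * 9.81 * ln(3.4) = 3193.4 m/s
dV2 = 394 * 9.81 * ln(4.2) = 5546.8 m/s
Total dV = 3193.4 + 5546.8 = 8740.2 m/s ~ 8740 m/s

8740 m/s


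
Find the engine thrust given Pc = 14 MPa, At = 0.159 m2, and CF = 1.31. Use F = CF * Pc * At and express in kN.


F = 1.31 * 14e6 * 0.159 = 2.9161e+06 N = 2916.1 kN

2916.1 kN


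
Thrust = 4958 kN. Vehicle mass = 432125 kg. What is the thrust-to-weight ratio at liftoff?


TWR = 4958000 / (432125 * 9.81) = 1.17

1.17


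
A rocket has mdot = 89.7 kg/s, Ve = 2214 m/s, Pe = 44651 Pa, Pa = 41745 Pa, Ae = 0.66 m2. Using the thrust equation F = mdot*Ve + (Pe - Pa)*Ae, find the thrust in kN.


F = 89.7 * 2214 + (44651 - 41745) * 0.66 = 200514.0 N = 200.5 kN

200.5 kN


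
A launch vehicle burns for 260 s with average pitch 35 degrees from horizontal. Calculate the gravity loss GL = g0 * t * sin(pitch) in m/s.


GL = 9.81 * 260 * sin(35 deg) = 1463 m/s

1463 m/s


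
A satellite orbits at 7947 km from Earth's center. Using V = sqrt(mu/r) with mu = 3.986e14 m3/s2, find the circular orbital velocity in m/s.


V = sqrt(3.986e14 / 7947000) = 7082 m/s

7082 m/s


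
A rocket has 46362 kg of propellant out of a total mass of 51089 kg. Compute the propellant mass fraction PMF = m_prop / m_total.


PMF = 46362 / 51089 = 0.907

0.907


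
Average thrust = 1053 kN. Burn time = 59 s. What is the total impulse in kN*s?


It = 1053 * 59 = 62127 kN*s

62127 kN*s


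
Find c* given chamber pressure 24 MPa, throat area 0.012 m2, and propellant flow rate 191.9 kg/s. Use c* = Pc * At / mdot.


c* = 24e6 * 0.012 / 191.9 = 1501 m/s

1501 m/s


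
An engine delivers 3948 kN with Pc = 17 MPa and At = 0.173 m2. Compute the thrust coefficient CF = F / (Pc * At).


CF = 3948000 / (17e6 * 0.173) = 1.34

1.34


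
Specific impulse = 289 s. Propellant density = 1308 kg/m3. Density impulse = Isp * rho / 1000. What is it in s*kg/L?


rho*Isp = 289 * 1308 / 1000 = 378 s*kg/L

378 s*kg/L


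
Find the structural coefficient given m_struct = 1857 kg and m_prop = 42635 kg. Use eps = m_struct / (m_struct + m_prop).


eps = 1857 / (1857 + 42635) = 0.0417

0.0417


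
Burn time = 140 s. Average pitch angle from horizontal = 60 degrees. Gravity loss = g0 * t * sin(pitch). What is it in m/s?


GL = 9.81 * 140 * sin(60 deg) = 1189 m/s

1189 m/s


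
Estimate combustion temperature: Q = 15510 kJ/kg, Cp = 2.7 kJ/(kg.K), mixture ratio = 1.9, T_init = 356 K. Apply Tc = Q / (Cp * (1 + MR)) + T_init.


Tc = 15510 / (2.7 * (1 + 1.9)) + 356 = 2337 K

2337 K


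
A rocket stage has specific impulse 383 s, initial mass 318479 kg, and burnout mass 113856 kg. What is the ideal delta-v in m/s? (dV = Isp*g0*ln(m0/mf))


Ve = 383 * 9.81 = 3757.23 m/s
dV = 3757.23 * ln(318479/113856) = 3865 m/s

3865 m/s


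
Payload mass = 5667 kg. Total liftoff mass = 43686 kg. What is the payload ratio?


PR = 5667 / 43686 = 0.1297

0.1297


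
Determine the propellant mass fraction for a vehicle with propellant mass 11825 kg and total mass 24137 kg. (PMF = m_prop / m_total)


PMF = 11825 / 24137 = 0.49

0.49


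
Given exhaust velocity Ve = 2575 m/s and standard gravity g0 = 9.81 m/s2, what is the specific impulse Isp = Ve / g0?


Isp = Ve / g0 = 2575 / 9.81 = 262.5 s

262.5 s


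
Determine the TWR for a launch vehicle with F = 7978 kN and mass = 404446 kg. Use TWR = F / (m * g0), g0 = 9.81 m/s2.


TWR = 7978000 / (404446 * 9.81) = 2.01

2.01


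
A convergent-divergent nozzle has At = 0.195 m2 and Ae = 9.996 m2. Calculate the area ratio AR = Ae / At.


AR = 9.996 / 0.195 = 51.3

51.3


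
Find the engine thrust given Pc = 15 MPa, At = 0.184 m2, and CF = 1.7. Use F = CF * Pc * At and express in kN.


F = 1.7 * 15e6 * 0.184 = 4.6920e+06 N = 4692.0 kN

4692.0 kN


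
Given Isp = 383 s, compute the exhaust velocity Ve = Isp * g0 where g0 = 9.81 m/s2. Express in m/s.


Ve = Isp * g0 = 383 * 9.81 = 3757.2 m/s

3757.2 m/s


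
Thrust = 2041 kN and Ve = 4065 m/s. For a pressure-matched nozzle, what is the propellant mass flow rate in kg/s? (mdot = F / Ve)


mdot = F / Ve = 2041000 / 4065 = 502.1 kg/s

502.1 kg/s


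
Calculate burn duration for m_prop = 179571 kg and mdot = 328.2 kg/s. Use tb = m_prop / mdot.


tb = 179571 / 328.2 = 547.1 s

547.1 s


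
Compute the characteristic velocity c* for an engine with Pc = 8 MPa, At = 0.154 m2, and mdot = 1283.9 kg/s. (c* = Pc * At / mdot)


c* = 8e6 * 0.154 / 1283.9 = 960 m/s

960 m/s


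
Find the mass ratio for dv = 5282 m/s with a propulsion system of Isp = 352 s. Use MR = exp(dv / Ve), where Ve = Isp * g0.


Ve = 352 * 9.81 = 3453.12 m/s
MR = exp(5282 / 3453.12) = 4.616

4.616


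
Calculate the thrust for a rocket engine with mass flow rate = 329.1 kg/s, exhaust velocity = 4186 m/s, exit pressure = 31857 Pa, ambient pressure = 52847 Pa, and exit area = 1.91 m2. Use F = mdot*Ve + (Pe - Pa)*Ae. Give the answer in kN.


F = 329.1 * 4186 + (31857 - 52847) * 1.91 = 1.3375e+06 N = 1337.5 kN

1337.5 kN


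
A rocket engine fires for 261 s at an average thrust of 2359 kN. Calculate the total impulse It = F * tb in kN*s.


It = 2359 * 261 = 615699 kN*s

615699 kN*s


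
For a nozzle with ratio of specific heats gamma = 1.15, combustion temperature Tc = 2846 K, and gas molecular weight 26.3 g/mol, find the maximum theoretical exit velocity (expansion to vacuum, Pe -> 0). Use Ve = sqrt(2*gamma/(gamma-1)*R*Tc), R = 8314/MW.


R = 8314 / 26.3 = 316.12 J/(kg.K)
Ve = sqrt(2 * 1.15 / (1.15 - 1) * 316.12 * 2846) = 3714 m/s

3714 m/s


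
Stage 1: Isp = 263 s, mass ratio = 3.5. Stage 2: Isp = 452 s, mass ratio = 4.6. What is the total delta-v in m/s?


dV1 = 263 * 9.81 * ln(3.5) = 3232.2 m/s
dV2 = 452 * 9.81 * ln(4.6) = 6766.7 m/s
Total dV = 3232.2 + 6766.7 = 9998.9 m/s ~ 9999 m/s

9999 m/s


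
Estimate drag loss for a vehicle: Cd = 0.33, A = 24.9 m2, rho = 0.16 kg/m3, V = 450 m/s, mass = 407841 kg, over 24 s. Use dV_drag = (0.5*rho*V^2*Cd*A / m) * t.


D = 0.5 * 0.16 * 450^2 * 0.33 * 24.9 = 133115.4 N
a = 133115.4 / 407841 = 0.3264 m/s2
dV = 0.3264 * 24 = 7.8 m/s

7.8 m/s


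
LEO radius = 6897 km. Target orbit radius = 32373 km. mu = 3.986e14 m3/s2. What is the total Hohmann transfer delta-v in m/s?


V1 = sqrt(mu/r1) = 7602.19 m/s
dV1 = V1*(sqrt(2*r2/(r1+r2)) - 1) = 2159.27 m/s
V2 = sqrt(mu/r2) = 3508.95 m/s
dV2 = V2*(1 - sqrt(2*r1/(r1+r2))) = 1429.29 m/s
Total dV = 3589 m/s

3589 m/s


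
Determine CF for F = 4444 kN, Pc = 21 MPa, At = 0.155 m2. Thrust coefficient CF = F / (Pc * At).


CF = 4444000 / (21e6 * 0.155) = 1.37

1.37


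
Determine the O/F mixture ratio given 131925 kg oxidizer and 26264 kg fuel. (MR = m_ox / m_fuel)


MR = 131925 / 26264 = 5.02

5.02


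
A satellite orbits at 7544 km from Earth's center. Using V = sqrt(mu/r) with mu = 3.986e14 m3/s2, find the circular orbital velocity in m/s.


V = sqrt(3.986e14 / 7544000) = 7269 m/s

7269 m/s


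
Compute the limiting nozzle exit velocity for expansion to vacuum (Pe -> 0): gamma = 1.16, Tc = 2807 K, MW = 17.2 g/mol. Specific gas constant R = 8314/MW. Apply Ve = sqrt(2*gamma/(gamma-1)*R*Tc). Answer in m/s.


R = 8314 / 17.2 = 483.37 J/(kg.K)
Ve = sqrt(2 * 1.16 / (1.16 - 1) * 483.37 * 2807) = 4436 m/s

4436 m/s


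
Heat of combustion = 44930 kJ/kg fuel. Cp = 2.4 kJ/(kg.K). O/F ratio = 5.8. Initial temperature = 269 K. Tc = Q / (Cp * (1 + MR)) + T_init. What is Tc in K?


Tc = 44930 / (2.4 * (1 + 5.8)) + 269 = 3022 K

3022 K


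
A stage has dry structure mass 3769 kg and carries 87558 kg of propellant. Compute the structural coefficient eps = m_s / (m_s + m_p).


eps = 3769 / (3769 + 87558) = 0.0413

0.0413


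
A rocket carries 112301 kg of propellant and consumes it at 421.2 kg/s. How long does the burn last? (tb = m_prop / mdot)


tb = 112301 / 421.2 = 266.6 s

266.6 s


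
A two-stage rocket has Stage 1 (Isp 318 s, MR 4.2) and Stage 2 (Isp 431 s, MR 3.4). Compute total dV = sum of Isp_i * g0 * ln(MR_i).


dV1 = 318 * 9.81 * ln(4.2) = 4476.9 m/s
dV2 = 431 * 9.81 * ln(3.4) = 5174.3 m/s
Total dV = 4476.9 + 5174.3 = 9651.2 m/s ~ 9651 m/s

9651 m/s


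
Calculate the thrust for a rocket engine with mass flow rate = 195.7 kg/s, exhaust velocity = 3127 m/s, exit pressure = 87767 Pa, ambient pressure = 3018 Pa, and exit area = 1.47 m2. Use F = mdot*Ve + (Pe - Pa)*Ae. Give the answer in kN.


F = 195.7 * 3127 + (87767 - 3018) * 1.47 = 736535.0 N = 736.5 kN

736.5 kN


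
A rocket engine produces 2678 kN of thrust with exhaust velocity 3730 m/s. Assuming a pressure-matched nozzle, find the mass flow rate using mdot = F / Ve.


mdot = F / Ve = 2678000 / 3730 = 718.0 kg/s

718.0 kg/s


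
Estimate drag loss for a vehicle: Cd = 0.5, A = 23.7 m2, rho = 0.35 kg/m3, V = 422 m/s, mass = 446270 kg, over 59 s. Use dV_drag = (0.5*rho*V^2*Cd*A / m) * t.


D = 0.5 * 0.35 * 422^2 * 0.5 * 23.7 = 369301.69 N
a = 369301.69 / 446270 = 0.8275 m/s2
dV = 0.8275 * 59 = 48.8 m/s

48.8 m/s


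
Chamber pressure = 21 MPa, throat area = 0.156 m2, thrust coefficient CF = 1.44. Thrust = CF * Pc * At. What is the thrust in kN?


F = 1.44 * 21e6 * 0.156 = 4.7174e+06 N = 4717.4 kN

4717.4 kN


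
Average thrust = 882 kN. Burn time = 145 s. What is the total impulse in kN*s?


It = 882 * 145 = 127890 kN*s

127890 kN*s


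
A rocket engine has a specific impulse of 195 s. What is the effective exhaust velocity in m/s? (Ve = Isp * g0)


Ve = Isp * g0 = 195 * 9.81 = 1913.0 m/s

1913.0 m/s


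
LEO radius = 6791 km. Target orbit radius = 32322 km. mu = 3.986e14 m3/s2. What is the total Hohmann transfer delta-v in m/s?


V1 = sqrt(mu/r1) = 7661.29 m/s
dV1 = V1*(sqrt(2*r2/(r1+r2)) - 1) = 2188.01 m/s
V2 = sqrt(mu/r2) = 3511.72 m/s
dV2 = V2*(1 - sqrt(2*r1/(r1+r2))) = 1442.33 m/s
Total dV = 3630 m/s

3630 m/s


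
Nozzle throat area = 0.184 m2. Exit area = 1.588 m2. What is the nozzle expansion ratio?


AR = 1.588 / 0.184 = 8.6

8.6


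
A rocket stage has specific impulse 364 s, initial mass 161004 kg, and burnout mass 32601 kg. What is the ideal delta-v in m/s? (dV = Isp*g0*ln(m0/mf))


Ve = 364 * 9.81 = 3570.84 m/s
dV = 3570.84 * ln(161004/32601) = 5703 m/s

5703 m/s


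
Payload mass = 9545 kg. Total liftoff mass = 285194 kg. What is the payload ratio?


PR = 9545 / 285194 = 0.0335

0.0335


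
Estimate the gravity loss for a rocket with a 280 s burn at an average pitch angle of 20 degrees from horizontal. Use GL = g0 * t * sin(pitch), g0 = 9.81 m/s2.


GL = 9.81 * 280 * sin(20 deg) = 939 m/s

939 m/s


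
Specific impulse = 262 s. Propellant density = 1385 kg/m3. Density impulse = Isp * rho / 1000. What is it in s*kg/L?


rho*Isp = 262 * 1385 / 1000 = 363 s*kg/L

363 s*kg/L


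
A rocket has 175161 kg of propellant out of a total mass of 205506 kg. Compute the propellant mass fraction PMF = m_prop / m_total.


PMF = 175161 / 205506 = 0.852

0.852


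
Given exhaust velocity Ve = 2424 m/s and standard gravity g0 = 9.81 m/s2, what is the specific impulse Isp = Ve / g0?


Isp = Ve / g0 = 2424 / 9.81 = 247.1 s

247.1 s


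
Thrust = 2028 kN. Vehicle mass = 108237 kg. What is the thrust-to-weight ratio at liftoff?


TWR = 2028000 / (108237 * 9.81) = 1.91

1.91


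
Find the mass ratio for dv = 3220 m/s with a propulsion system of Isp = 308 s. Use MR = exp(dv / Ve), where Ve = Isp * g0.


Ve = 308 * 9.81 = 3021.48 m/s
MR = exp(3220 / 3021.48) = 2.903

2.903


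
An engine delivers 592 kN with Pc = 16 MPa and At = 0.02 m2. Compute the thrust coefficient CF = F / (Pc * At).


CF = 592000 / (16e6 * 0.02) = 1.85

1.85


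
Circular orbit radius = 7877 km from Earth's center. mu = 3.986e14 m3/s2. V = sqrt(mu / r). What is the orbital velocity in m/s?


V = sqrt(3.986e14 / 7877000) = 7114 m/s

7114 m/s


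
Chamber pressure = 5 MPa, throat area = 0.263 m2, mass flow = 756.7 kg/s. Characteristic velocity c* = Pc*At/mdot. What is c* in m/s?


c* = 5e6 * 0.263 / 756.7 = 1738 m/s

1738 m/s


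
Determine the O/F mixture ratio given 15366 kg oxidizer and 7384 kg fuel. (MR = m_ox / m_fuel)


MR = 15366 / 7384 = 2.08

2.08


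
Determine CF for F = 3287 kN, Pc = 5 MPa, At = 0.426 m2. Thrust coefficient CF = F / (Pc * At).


CF = 3287000 / (5e6 * 0.426) = 1.54

1.54


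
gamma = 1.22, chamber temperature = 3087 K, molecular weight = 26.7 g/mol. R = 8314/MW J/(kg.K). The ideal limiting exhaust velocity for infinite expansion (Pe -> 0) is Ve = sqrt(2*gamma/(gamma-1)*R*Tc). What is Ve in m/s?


R = 8314 / 26.7 = 311.39 J/(kg.K)
Ve = sqrt(2 * 1.22 / (1.22 - 1) * 311.39 * 3087) = 3265 m/s

3265 m/s


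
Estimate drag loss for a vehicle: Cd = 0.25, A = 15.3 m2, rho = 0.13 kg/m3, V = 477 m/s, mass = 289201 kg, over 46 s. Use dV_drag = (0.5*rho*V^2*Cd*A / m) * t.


D = 0.5 * 0.13 * 477^2 * 0.25 * 15.3 = 56569.4 N
a = 56569.4 / 289201 = 0.1956 m/s2
dV = 0.1956 * 46 = 9.0 m/s

9.0 m/s


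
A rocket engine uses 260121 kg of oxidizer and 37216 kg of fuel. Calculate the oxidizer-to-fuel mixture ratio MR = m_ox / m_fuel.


MR = 260121 / 37216 = 6.99

6.99


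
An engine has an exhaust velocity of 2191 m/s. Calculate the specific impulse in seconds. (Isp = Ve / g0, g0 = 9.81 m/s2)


Isp = Ve / g0 = 2191 / 9.81 = 223.3 s

223.3 s


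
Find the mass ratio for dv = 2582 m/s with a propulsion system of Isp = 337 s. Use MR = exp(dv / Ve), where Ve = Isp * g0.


Ve = 337 * 9.81 = 3305.97 m/s
MR = exp(2582 / 3305.97) = 2.184

2.184


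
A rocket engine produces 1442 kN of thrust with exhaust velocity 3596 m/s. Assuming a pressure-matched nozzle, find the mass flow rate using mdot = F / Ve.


mdot = F / Ve = 1442000 / 3596 = 401.0 kg/s

401.0 kg/s


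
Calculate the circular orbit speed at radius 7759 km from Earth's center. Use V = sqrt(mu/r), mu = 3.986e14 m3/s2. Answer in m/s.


V = sqrt(3.986e14 / 7759000) = 7167 m/s

7167 m/s


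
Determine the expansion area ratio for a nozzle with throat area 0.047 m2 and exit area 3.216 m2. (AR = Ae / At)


AR = 3.216 / 0.047 = 68.4

68.4


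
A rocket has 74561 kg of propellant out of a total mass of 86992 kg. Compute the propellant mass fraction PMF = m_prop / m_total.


PMF = 74561 / 86992 = 0.857

0.857


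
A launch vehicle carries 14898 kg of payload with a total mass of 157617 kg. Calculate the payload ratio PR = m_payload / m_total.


PR = 14898 / 157617 = 0.0945

0.0945


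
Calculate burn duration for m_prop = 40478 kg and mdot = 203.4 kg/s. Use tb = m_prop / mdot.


tb = 40478 / 203.4 = 199.0 s

199.0 s


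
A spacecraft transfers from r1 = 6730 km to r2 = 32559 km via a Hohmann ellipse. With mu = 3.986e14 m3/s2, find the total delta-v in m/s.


V1 = sqrt(mu/r1) = 7695.93 m/s
dV1 = V1*(sqrt(2*r2/(r1+r2)) - 1) = 2211.85 m/s
V2 = sqrt(mu/r2) = 3498.91 m/s
dV2 = V2*(1 - sqrt(2*r1/(r1+r2))) = 1450.96 m/s
Total dV = 3663 m/s

3663 m/s


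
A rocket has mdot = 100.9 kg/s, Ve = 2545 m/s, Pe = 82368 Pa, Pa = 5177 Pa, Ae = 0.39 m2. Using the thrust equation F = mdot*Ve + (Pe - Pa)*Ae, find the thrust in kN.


F = 100.9 * 2545 + (82368 - 5177) * 0.39 = 286895.0 N = 286.9 kN

286.9 kN


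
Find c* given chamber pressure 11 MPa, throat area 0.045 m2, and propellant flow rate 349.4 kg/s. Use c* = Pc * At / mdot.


c* = 11e6 * 0.045 / 349.4 = 1417 m/s

1417 m/s


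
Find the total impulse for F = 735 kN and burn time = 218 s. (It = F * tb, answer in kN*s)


It = 735 * 218 = 160230 kN*s

160230 kN*s


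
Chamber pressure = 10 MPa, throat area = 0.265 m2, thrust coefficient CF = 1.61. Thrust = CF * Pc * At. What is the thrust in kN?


F = 1.61 * 10e6 * 0.265 = 4.2665e+06 N = 4266.5 kN

4266.5 kN


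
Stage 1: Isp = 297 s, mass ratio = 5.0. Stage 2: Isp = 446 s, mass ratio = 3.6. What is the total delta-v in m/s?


dV1 = 297 * 9.81 * ln(5.0) = 4689.2 m/s
dV2 = 446 * 9.81 * ln(3.6) = 5604.4 m/s
Total dV = 4689.2 + 5604.4 = 10293.6 m/s ~ 10294 m/s

10294 m/s


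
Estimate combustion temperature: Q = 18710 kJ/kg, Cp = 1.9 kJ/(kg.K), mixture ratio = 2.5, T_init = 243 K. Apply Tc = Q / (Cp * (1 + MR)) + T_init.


Tc = 18710 / (1.9 * (1 + 2.5)) + 243 = 3057 K

3057 K


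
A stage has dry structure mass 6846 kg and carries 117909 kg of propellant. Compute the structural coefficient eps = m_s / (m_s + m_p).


eps = 6846 / (6846 + 117909) = 0.0549

0.0549


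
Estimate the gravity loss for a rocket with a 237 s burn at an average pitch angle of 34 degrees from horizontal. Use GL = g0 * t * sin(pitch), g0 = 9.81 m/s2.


GL = 9.81 * 237 * sin(34 deg) = 1300 m/s

1300 m/s


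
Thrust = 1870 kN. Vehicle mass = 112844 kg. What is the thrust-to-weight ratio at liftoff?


TWR = 1870000 / (112844 * 9.81) = 1.69

1.69


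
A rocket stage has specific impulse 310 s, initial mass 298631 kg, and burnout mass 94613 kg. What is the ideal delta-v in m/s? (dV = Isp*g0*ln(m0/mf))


Ve = 310 * 9.81 = 3041.1 m/s
dV = 3041.1 * ln(298631/94613) = 3495 m/s

3495 m/s


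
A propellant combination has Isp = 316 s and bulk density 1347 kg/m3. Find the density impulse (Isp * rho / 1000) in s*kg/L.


rho*Isp = 316 * 1347 / 1000 = 426 s*kg/L

426 s*kg/L


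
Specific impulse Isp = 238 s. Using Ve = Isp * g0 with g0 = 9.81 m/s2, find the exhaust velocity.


Ve = Isp * g0 = 238 * 9.81 = 2334.8 m/s

2334.8 m/s


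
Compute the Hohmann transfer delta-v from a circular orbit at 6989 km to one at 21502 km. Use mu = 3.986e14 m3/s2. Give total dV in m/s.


V1 = sqrt(mu/r1) = 7551.99 m/s
dV1 = V1*(sqrt(2*r2/(r1+r2)) - 1) = 1726.17 m/s
V2 = sqrt(mu/r2) = 4305.56 m/s
dV2 = V2*(1 - sqrt(2*r1/(r1+r2))) = 1289.79 m/s
Total dV = 3016 m/s

3016 m/s


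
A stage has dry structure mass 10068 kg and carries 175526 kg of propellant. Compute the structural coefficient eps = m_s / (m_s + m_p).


eps = 10068 / (10068 + 175526) = 0.0542

0.0542


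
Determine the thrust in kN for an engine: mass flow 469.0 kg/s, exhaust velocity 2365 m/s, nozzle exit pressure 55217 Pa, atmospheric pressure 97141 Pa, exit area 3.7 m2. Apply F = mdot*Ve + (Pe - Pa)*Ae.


F = 469.0 * 2365 + (55217 - 97141) * 3.7 = 954066.0 N = 954.1 kN

954.1 kN


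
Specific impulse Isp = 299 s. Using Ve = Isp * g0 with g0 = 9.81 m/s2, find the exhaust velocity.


Ve = Isp * g0 = 299 * 9.81 = 2933.2 m/s

2933.2 m/s


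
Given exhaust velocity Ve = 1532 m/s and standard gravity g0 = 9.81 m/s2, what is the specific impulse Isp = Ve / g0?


Isp = Ve / g0 = 1532 / 9.81 = 156.2 s

156.2 s


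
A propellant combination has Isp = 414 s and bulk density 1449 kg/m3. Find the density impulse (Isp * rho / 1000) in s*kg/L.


rho*Isp = 414 * 1449 / 1000 = 600 s*kg/L

600 s*kg/L


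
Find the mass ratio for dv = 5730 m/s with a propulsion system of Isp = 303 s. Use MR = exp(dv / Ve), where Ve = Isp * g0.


Ve = 303 * 9.81 = 2972.43 m/s
MR = exp(5730 / 2972.43) = 6.874

6.874


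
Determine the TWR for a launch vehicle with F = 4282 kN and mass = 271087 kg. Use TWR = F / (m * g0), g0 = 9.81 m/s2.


TWR = 4282000 / (271087 * 9.81) = 1.61

1.61


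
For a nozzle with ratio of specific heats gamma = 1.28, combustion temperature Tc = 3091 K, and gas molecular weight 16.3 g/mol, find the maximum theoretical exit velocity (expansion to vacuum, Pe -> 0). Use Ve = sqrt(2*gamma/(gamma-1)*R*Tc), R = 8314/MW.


R = 8314 / 16.3 = 510.06 J/(kg.K)
Ve = sqrt(2 * 1.28 / (1.28 - 1) * 510.06 * 3091) = 3797 m/s

3797 m/s


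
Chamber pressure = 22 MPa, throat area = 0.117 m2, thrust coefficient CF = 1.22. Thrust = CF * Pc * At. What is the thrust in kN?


F = 1.22 * 22e6 * 0.117 = 3.1403e+06 N = 3140.3 kN

3140.3 kN


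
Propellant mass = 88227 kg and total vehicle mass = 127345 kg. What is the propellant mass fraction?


PMF = 88227 / 127345 = 0.693

0.693


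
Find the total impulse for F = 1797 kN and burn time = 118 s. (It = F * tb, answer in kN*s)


It = 1797 * 118 = 212046 kN*s

212046 kN*s


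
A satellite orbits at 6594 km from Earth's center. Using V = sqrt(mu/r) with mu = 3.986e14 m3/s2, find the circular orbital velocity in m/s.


V = sqrt(3.986e14 / 6594000) = 7775 m/s

7775 m/s


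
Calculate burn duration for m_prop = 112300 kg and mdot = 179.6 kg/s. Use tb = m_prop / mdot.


tb = 112300 / 179.6 = 625.3 s

625.3 s


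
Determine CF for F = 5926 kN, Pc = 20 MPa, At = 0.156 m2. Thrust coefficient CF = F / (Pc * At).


CF = 5926000 / (20e6 * 0.156) = 1.9

1.9


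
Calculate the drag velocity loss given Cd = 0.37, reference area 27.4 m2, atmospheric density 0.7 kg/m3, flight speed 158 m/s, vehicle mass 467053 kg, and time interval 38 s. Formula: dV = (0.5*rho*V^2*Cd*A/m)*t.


D = 0.5 * 0.7 * 158^2 * 0.37 * 27.4 = 88579.76 N
a = 88579.76 / 467053 = 0.1897 m/s2
dV = 0.1897 * 38 = 7.2 m/s

7.2 m/s


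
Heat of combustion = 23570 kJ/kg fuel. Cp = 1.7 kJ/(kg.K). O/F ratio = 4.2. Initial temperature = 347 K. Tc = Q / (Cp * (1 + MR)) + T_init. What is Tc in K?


Tc = 23570 / (1.7 * (1 + 4.2)) + 347 = 3013 K

3013 K


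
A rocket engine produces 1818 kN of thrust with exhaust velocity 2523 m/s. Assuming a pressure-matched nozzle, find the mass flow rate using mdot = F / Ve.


mdot = F / Ve = 1818000 / 2523 = 720.6 kg/s

720.6 kg/s


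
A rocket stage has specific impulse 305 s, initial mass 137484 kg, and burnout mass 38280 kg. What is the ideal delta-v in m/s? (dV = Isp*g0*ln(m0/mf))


Ve = 305 * 9.81 = 2992.05 m/s
dV = 2992.05 * ln(137484/38280) = 3826 m/s

3826 m/s


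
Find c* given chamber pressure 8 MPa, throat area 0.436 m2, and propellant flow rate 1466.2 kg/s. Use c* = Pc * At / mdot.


c* = 8e6 * 0.436 / 1466.2 = 2379 m/s

2379 m/s


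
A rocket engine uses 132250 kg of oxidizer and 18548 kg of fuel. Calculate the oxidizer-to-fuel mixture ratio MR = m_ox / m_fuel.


MR = 132250 / 18548 = 7.13

7.13


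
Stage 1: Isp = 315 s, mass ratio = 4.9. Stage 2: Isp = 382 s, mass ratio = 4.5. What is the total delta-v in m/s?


dV1 = 315 * 9.81 * ln(4.9) = 4911.0 m/s
dV2 = 382 * 9.81 * ln(4.5) = 5636.4 m/s
Total dV = 4911.0 + 5636.4 = 10547.4 m/s ~ 10547 m/s

10547 m/s


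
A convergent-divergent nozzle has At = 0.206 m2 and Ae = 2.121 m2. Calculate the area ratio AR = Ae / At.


AR = 2.121 / 0.206 = 10.3

10.3


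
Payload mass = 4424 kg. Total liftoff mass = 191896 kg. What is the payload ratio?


PR = 4424 / 191896 = 0.0231

0.0231


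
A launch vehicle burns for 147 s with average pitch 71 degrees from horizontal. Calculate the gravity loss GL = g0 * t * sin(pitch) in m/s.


GL = 9.81 * 147 * sin(71 deg) = 1364 m/s

1364 m/s


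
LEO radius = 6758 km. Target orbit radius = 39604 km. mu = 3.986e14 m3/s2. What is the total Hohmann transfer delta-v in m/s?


V1 = sqrt(mu/r1) = 7679.97 m/s
dV1 = V1*(sqrt(2*r2/(r1+r2)) - 1) = 2358.39 m/s
V2 = sqrt(mu/r2) = 3172.48 m/s
dV2 = V2*(1 - sqrt(2*r1/(r1+r2))) = 1459.54 m/s
Total dV = 3818 m/s

3818 m/s


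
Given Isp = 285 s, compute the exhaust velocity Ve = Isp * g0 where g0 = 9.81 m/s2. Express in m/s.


Ve = Isp * g0 = 285 * 9.81 = 2795.9 m/s

2795.9 m/s


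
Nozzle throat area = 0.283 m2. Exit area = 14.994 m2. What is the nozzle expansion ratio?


AR = 14.994 / 0.283 = 53.0

53.0


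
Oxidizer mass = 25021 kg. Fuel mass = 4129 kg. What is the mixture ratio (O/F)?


MR = 25021 / 4129 = 6.06

6.06


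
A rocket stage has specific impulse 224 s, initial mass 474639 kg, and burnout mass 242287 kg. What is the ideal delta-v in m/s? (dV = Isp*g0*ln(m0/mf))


Ve = 224 * 9.81 = 2197.44 m/s
dV = 2197.44 * ln(474639/242287) = 1478 m/s

1478 m/s


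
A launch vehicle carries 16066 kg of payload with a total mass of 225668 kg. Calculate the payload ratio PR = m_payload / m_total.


PR = 16066 / 225668 = 0.0712

0.0712


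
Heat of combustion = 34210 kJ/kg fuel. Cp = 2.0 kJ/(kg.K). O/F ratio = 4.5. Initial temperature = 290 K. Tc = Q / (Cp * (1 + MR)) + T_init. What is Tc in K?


Tc = 34210 / (2.0 * (1 + 4.5)) + 290 = 3400 K

3400 K


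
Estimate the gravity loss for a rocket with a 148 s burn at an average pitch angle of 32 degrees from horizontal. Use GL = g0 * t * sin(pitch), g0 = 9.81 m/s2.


GL = 9.81 * 148 * sin(32 deg) = 769 m/s

769 m/s


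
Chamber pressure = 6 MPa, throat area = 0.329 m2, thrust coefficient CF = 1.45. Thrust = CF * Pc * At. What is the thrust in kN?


F = 1.45 * 6e6 * 0.329 = 2.8623e+06 N = 2862.3 kN

2862.3 kN


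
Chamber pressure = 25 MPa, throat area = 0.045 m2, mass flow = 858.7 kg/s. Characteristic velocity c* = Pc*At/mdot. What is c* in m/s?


c* = 25e6 * 0.045 / 858.7 = 1310 m/s

1310 m/s


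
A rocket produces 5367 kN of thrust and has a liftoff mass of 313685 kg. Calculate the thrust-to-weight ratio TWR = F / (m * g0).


TWR = 5367000 / (313685 * 9.81) = 1.74

1.74


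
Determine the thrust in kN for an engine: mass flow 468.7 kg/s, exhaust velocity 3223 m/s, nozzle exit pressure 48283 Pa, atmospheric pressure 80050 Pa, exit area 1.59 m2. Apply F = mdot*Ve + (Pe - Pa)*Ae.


F = 468.7 * 3223 + (48283 - 80050) * 1.59 = 1.4601e+06 N = 1460.1 kN

1460.1 kN


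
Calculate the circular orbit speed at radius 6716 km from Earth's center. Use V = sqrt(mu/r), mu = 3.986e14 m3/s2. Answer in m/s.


V = sqrt(3.986e14 / 6716000) = 7704 m/s

7704 m/s


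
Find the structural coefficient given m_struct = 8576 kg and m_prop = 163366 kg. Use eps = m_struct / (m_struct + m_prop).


eps = 8576 / (8576 + 163366) = 0.0499

0.0499


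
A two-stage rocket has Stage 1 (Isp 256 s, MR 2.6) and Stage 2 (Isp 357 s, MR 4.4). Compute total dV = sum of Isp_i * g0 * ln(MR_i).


dV1 = 256 * 9.81 * ln(2.6) = 2399.6 m/s
dV2 = 357 * 9.81 * ln(4.4) = 5188.8 m/s
Total dV = 2399.6 + 5188.8 = 7588.4 m/s ~ 7588 m/s

7588 m/s


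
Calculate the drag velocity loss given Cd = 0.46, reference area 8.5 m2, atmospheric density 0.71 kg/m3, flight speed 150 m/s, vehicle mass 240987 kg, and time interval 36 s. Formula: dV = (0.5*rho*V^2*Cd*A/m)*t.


D = 0.5 * 0.71 * 150^2 * 0.46 * 8.5 = 31231.12 N
a = 31231.12 / 240987 = 0.1296 m/s2
dV = 0.1296 * 36 = 4.7 m/s

4.7 m/s


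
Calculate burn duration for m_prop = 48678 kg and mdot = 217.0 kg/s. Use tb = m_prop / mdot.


tb = 48678 / 217.0 = 224.3 s

224.3 s


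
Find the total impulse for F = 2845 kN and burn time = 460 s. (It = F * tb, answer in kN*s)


It = 2845 * 460 = 1308700 kN*s

1308700 kN*s


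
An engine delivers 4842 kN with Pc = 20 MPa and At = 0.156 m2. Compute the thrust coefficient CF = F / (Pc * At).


CF = 4842000 / (20e6 * 0.156) = 1.55

1.55


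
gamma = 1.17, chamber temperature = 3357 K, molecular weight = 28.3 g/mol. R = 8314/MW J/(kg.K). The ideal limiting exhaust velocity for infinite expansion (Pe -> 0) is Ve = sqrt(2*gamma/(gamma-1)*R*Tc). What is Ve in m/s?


R = 8314 / 28.3 = 293.78 J/(kg.K)
Ve = sqrt(2 * 1.17 / (1.17 - 1) * 293.78 * 3357) = 3684 m/s

3684 m/s


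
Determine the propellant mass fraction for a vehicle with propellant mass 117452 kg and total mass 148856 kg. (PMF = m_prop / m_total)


PMF = 117452 / 148856 = 0.789

0.789


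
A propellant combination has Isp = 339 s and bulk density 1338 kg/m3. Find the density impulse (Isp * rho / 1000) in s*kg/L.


rho*Isp = 339 * 1338 / 1000 = 454 s*kg/L

454 s*kg/L


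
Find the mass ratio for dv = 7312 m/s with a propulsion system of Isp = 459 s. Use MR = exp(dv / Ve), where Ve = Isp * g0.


Ve = 459 * 9.81 = 4502.79 m/s
MR = exp(7312 / 4502.79) = 5.073

5.073


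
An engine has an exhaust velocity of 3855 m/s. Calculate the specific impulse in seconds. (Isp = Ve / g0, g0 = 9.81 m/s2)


Isp = Ve / g0 = 3855 / 9.81 = 393.0 s

393.0 s


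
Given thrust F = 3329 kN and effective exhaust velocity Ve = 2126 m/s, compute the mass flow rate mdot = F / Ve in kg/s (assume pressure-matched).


mdot = F / Ve = 3329000 / 2126 = 1565.9 kg/s

1565.9 kg/s


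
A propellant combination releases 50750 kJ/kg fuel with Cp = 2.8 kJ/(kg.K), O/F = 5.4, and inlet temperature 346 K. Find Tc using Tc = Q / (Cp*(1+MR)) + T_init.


Tc = 50750 / (2.8 * (1 + 5.4)) + 346 = 3178 K

3178 K


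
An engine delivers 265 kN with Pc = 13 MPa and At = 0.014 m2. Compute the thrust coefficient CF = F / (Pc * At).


CF = 265000 / (13e6 * 0.014) = 1.46

1.46


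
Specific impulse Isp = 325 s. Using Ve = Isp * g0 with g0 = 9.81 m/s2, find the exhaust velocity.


Ve = Isp * g0 = 325 * 9.81 = 3188.2 m/s

3188.2 m/s


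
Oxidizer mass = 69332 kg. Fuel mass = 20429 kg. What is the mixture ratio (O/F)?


MR = 69332 / 20429 = 3.39

3.39


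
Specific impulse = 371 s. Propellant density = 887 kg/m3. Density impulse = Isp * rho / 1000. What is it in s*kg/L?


rho*Isp = 371 * 887 / 1000 = 329 s*kg/L

329 s*kg/L


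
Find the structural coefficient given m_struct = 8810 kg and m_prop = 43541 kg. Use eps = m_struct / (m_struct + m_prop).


eps = 8810 / (8810 + 43541) = 0.1683

0.1683


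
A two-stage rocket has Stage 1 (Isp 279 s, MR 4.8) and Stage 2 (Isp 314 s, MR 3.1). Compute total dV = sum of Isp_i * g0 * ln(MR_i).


dV1 = 279 * 9.81 * ln(4.8) = 4293.3 m/s
dV2 = 314 * 9.81 * ln(3.1) = 3485.1 m/s
Total dV = 4293.3 + 3485.1 = 7778.4 m/s ~ 7778 m/s

7778 m/s


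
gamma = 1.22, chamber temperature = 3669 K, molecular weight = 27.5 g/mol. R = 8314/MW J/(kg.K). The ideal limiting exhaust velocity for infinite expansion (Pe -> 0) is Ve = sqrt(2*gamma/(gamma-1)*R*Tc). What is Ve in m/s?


R = 8314 / 27.5 = 302.33 J/(kg.K)
Ve = sqrt(2 * 1.22 / (1.22 - 1) * 302.33 * 3669) = 3507 m/s

3507 m/s
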